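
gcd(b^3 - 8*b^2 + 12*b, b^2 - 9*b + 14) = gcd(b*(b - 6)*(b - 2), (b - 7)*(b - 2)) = b - 2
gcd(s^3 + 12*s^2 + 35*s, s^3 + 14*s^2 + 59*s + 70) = s^2 + 12*s + 35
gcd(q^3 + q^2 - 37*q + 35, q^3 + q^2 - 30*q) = q - 5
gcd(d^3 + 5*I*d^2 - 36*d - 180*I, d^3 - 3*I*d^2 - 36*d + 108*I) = d^2 - 36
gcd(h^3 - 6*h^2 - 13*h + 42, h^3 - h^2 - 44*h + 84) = h - 2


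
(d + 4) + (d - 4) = 2*d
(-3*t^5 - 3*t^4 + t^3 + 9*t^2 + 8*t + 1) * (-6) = 18*t^5 + 18*t^4 - 6*t^3 - 54*t^2 - 48*t - 6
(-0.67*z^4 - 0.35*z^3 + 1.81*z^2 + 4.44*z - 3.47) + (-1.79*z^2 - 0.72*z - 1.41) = -0.67*z^4 - 0.35*z^3 + 0.02*z^2 + 3.72*z - 4.88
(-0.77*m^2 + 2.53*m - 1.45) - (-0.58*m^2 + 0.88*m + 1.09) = -0.19*m^2 + 1.65*m - 2.54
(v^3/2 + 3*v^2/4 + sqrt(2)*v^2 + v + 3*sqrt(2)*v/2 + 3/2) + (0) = v^3/2 + 3*v^2/4 + sqrt(2)*v^2 + v + 3*sqrt(2)*v/2 + 3/2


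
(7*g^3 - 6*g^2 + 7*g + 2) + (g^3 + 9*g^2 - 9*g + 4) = 8*g^3 + 3*g^2 - 2*g + 6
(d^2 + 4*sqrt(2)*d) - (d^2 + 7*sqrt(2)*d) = -3*sqrt(2)*d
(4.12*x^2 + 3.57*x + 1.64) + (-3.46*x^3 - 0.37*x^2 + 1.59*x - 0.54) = -3.46*x^3 + 3.75*x^2 + 5.16*x + 1.1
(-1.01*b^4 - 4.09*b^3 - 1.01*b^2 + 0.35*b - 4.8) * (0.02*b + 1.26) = -0.0202*b^5 - 1.3544*b^4 - 5.1736*b^3 - 1.2656*b^2 + 0.345*b - 6.048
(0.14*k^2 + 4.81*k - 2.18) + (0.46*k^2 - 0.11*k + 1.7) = 0.6*k^2 + 4.7*k - 0.48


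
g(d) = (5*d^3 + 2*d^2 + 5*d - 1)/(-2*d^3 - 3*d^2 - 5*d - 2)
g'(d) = (6*d^2 + 6*d + 5)*(5*d^3 + 2*d^2 + 5*d - 1)/(-2*d^3 - 3*d^2 - 5*d - 2)^2 + (15*d^2 + 4*d + 5)/(-2*d^3 - 3*d^2 - 5*d - 2)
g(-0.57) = -16.79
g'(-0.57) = -210.35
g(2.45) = -1.57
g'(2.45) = -0.28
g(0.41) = -0.37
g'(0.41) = -1.29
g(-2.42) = -3.46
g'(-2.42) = -0.26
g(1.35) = -1.13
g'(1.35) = -0.55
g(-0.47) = 32.62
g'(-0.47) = -1149.84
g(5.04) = -1.99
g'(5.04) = -0.09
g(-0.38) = 6.81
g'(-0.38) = -71.05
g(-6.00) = -2.95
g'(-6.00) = -0.07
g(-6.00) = -2.95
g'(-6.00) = -0.07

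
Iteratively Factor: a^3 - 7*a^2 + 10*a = (a)*(a^2 - 7*a + 10) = a*(a - 2)*(a - 5)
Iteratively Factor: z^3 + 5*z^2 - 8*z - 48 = (z - 3)*(z^2 + 8*z + 16) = (z - 3)*(z + 4)*(z + 4)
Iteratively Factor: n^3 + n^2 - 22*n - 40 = (n - 5)*(n^2 + 6*n + 8) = (n - 5)*(n + 4)*(n + 2)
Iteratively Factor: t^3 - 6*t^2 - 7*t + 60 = (t + 3)*(t^2 - 9*t + 20) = (t - 5)*(t + 3)*(t - 4)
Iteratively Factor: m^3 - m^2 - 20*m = (m)*(m^2 - m - 20) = m*(m - 5)*(m + 4)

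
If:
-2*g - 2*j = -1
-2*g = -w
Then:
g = w/2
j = 1/2 - w/2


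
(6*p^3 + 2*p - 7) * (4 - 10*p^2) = -60*p^5 + 4*p^3 + 70*p^2 + 8*p - 28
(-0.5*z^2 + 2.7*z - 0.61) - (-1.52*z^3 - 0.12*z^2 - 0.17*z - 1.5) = 1.52*z^3 - 0.38*z^2 + 2.87*z + 0.89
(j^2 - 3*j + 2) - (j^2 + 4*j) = 2 - 7*j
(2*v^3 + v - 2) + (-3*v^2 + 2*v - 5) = 2*v^3 - 3*v^2 + 3*v - 7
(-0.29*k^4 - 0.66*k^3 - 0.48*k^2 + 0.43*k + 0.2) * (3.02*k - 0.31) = -0.8758*k^5 - 1.9033*k^4 - 1.245*k^3 + 1.4474*k^2 + 0.4707*k - 0.062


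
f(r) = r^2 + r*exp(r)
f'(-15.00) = -30.00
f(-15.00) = 225.00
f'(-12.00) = -24.00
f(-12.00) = 144.00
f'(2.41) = 42.79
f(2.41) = 32.64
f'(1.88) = 22.63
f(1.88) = 15.85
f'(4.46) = 481.14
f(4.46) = 405.63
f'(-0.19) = 0.29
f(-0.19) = -0.12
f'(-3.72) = -7.51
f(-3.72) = 13.75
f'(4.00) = 280.99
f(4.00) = 234.39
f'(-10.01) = -20.02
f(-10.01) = 100.20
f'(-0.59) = -0.95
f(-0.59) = 0.02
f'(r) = r*exp(r) + 2*r + exp(r)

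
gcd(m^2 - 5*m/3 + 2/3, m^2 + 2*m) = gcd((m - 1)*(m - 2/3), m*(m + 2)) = 1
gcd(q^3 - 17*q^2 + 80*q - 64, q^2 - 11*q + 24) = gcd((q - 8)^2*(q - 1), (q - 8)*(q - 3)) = q - 8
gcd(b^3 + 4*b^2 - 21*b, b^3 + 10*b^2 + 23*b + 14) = b + 7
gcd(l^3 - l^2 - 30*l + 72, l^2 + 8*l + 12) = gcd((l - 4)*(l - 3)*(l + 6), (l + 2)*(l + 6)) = l + 6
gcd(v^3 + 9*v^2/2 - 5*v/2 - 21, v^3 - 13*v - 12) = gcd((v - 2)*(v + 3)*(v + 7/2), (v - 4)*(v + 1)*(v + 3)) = v + 3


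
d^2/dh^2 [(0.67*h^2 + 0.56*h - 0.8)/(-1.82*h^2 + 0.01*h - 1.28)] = (-3.734276*h^3 + 25.264512*h^2 + 7.740096*h - 5.936992)/(6.028568*h^6 - 0.099372*h^5 + 12.720162*h^4 - 0.139777*h^3 + 8.946048*h^2 - 0.049152*h + 2.097152)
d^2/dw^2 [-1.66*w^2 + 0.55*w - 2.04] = -3.32000000000000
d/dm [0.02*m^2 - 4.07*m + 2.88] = 0.04*m - 4.07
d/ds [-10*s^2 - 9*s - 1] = -20*s - 9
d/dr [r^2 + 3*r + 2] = 2*r + 3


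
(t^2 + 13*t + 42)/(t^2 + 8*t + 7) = (t + 6)/(t + 1)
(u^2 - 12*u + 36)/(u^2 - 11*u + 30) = (u - 6)/(u - 5)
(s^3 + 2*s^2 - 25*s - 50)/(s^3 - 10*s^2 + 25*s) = (s^2 + 7*s + 10)/(s*(s - 5))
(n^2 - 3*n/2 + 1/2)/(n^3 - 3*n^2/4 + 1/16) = 8*(n - 1)/(8*n^2 - 2*n - 1)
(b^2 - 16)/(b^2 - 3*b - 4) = (b + 4)/(b + 1)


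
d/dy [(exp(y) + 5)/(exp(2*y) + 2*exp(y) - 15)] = -exp(y)/(exp(2*y) - 6*exp(y) + 9)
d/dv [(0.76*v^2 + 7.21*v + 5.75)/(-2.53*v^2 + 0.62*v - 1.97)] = (18.7125*v^2 + 26.1006*v - 17.7687)/(6.4009*v^4 - 3.1372*v^3 + 10.3526*v^2 - 2.4428*v + 3.8809)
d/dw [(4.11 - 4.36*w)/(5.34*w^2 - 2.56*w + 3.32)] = (23.2824*w^2 - 43.8948*w - 3.9536)/(28.5156*w^4 - 27.3408*w^3 + 42.0112*w^2 - 16.9984*w + 11.0224)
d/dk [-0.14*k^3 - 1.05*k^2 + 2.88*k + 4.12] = -0.42*k^2 - 2.1*k + 2.88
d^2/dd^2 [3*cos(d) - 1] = -3*cos(d)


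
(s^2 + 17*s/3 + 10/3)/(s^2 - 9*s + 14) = (3*s^2 + 17*s + 10)/(3*(s^2 - 9*s + 14))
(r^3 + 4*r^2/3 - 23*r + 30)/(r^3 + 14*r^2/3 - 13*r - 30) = (3*r - 5)/(3*r + 5)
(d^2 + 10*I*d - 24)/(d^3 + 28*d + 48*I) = (d + 6*I)/(d^2 - 4*I*d + 12)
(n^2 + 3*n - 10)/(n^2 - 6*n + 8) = (n + 5)/(n - 4)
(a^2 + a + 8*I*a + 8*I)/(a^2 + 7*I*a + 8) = (a + 1)/(a - I)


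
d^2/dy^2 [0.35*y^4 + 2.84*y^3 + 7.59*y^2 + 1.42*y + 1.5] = 4.2*y^2 + 17.04*y + 15.18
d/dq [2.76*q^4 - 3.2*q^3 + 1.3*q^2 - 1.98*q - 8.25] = 11.04*q^3 - 9.6*q^2 + 2.6*q - 1.98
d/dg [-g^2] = -2*g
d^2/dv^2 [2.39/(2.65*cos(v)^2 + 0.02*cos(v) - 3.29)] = (-67.1351*(1 - cos(v)^2)^2 - 1.01336*cos(v)^3 - 116.917366*cos(v)^2 + 1.0777705*cos(v) + 0.1583375*cos(3*v) + 108.811442)/(2.65*cos(v)^2 + 0.02*cos(v) - 3.29)^3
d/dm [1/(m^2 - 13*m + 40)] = (13 - 2*m)/(m^2 - 13*m + 40)^2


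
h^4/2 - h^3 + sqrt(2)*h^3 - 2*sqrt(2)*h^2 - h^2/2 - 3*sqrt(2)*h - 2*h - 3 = (h/2 + 1/2)*(h - 3)*(h + sqrt(2))^2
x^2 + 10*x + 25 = (x + 5)^2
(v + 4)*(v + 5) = v^2 + 9*v + 20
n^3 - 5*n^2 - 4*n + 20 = (n - 5)*(n - 2)*(n + 2)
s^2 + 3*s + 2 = (s + 1)*(s + 2)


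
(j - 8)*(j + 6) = j^2 - 2*j - 48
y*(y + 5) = y^2 + 5*y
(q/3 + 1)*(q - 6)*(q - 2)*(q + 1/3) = q^4/3 - 14*q^3/9 - 41*q^2/9 + 32*q/3 + 4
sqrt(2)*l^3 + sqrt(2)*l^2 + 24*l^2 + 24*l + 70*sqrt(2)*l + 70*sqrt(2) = (l + 5*sqrt(2))*(l + 7*sqrt(2))*(sqrt(2)*l + sqrt(2))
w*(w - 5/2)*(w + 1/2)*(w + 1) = w^4 - w^3 - 13*w^2/4 - 5*w/4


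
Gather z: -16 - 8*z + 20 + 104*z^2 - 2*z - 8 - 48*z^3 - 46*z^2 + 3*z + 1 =-48*z^3 + 58*z^2 - 7*z - 3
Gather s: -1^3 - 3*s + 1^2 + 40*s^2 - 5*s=40*s^2 - 8*s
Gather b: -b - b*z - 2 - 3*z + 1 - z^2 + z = b*(-z - 1) - z^2 - 2*z - 1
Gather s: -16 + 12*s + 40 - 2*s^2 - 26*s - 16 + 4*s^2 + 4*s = 2*s^2 - 10*s + 8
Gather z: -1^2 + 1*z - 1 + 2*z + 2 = 3*z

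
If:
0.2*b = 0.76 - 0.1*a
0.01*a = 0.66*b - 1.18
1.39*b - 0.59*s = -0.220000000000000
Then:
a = 3.91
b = 1.85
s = 4.72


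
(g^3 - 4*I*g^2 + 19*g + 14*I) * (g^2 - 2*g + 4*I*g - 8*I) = g^5 - 2*g^4 + 35*g^3 - 70*g^2 + 90*I*g^2 - 56*g - 180*I*g + 112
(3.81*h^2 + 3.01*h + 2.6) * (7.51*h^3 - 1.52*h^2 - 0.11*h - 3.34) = 28.6131*h^5 + 16.8139*h^4 + 14.5317*h^3 - 17.0085*h^2 - 10.3394*h - 8.684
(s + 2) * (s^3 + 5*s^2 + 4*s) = s^4 + 7*s^3 + 14*s^2 + 8*s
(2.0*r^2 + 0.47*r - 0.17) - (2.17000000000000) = 2.0*r^2 + 0.47*r - 2.34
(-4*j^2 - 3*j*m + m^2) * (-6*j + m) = 24*j^3 + 14*j^2*m - 9*j*m^2 + m^3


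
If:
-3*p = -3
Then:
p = 1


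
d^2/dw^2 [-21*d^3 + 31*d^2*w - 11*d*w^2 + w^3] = -22*d + 6*w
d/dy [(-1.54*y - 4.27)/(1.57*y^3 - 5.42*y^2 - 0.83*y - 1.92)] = (4.8356*y^3 + 11.7649*y^2 - 46.2868*y - 0.587299999999999)/(2.4649*y^6 - 17.0188*y^5 + 26.7702*y^4 + 2.9684*y^3 + 21.5017*y^2 + 3.1872*y + 3.6864)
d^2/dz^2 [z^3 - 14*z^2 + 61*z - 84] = 6*z - 28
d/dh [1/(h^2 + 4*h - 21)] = 2*(-h - 2)/(h^2 + 4*h - 21)^2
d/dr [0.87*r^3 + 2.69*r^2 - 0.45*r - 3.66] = 2.61*r^2 + 5.38*r - 0.45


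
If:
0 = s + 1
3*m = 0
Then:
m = 0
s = -1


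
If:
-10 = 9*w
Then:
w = -10/9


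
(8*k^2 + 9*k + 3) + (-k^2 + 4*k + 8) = 7*k^2 + 13*k + 11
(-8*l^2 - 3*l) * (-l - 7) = 8*l^3 + 59*l^2 + 21*l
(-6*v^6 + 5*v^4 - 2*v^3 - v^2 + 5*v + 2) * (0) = 0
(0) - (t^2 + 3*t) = -t^2 - 3*t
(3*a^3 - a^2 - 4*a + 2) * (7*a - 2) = 21*a^4 - 13*a^3 - 26*a^2 + 22*a - 4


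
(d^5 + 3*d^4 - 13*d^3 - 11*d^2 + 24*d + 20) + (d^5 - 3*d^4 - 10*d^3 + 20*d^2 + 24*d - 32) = 2*d^5 - 23*d^3 + 9*d^2 + 48*d - 12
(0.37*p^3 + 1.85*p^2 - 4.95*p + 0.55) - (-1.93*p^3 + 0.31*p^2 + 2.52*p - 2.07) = 2.3*p^3 + 1.54*p^2 - 7.47*p + 2.62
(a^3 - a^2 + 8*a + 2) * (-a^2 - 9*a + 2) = -a^5 - 8*a^4 + 3*a^3 - 76*a^2 - 2*a + 4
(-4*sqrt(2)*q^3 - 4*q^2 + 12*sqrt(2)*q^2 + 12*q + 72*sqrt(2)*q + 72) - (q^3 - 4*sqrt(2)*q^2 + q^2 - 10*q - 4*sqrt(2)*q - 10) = -4*sqrt(2)*q^3 - q^3 - 5*q^2 + 16*sqrt(2)*q^2 + 22*q + 76*sqrt(2)*q + 82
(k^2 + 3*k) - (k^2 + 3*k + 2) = -2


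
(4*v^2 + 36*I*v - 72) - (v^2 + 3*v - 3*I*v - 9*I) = 3*v^2 - 3*v + 39*I*v - 72 + 9*I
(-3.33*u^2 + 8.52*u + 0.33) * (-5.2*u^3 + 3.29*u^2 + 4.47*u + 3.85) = 17.316*u^5 - 55.2597*u^4 + 11.4297*u^3 + 26.3496*u^2 + 34.2771*u + 1.2705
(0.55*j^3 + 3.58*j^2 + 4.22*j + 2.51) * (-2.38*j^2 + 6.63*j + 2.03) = -1.309*j^5 - 4.8739*j^4 + 14.8083*j^3 + 29.2722*j^2 + 25.2079*j + 5.0953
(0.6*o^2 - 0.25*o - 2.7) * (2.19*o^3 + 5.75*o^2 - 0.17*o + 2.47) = 1.314*o^5 + 2.9025*o^4 - 7.4525*o^3 - 14.0005*o^2 - 0.1585*o - 6.669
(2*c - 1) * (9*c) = 18*c^2 - 9*c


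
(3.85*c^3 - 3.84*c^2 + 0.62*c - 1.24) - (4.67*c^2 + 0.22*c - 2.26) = 3.85*c^3 - 8.51*c^2 + 0.4*c + 1.02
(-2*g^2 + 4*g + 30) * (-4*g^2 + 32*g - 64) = 8*g^4 - 80*g^3 + 136*g^2 + 704*g - 1920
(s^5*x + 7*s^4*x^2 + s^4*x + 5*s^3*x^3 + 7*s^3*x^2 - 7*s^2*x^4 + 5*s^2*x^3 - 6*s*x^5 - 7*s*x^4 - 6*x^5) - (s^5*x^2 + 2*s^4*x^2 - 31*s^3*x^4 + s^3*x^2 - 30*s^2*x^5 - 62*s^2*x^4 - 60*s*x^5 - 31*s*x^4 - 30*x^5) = -s^5*x^2 + s^5*x + 5*s^4*x^2 + s^4*x + 31*s^3*x^4 + 5*s^3*x^3 + 6*s^3*x^2 + 30*s^2*x^5 + 55*s^2*x^4 + 5*s^2*x^3 + 54*s*x^5 + 24*s*x^4 + 24*x^5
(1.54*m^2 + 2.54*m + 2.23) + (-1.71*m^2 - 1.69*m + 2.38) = -0.17*m^2 + 0.85*m + 4.61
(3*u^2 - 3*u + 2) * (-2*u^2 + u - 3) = -6*u^4 + 9*u^3 - 16*u^2 + 11*u - 6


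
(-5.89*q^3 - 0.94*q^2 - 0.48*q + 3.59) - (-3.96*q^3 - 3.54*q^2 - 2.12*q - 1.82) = -1.93*q^3 + 2.6*q^2 + 1.64*q + 5.41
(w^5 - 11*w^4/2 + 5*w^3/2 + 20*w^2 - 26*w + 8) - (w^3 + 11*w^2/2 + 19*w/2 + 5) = w^5 - 11*w^4/2 + 3*w^3/2 + 29*w^2/2 - 71*w/2 + 3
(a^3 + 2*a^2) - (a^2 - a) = a^3 + a^2 + a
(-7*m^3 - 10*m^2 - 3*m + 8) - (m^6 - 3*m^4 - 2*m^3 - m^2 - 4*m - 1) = -m^6 + 3*m^4 - 5*m^3 - 9*m^2 + m + 9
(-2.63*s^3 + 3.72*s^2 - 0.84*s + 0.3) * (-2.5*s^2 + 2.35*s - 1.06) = 6.575*s^5 - 15.4805*s^4 + 13.6298*s^3 - 6.6672*s^2 + 1.5954*s - 0.318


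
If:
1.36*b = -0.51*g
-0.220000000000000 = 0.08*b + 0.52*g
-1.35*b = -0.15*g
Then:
No Solution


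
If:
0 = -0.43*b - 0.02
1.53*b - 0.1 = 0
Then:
No Solution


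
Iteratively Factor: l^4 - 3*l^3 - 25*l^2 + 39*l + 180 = (l + 3)*(l^3 - 6*l^2 - 7*l + 60) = (l + 3)^2*(l^2 - 9*l + 20) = (l - 5)*(l + 3)^2*(l - 4)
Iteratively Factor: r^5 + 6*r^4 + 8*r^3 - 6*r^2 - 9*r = (r + 1)*(r^4 + 5*r^3 + 3*r^2 - 9*r) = r*(r + 1)*(r^3 + 5*r^2 + 3*r - 9) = r*(r - 1)*(r + 1)*(r^2 + 6*r + 9) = r*(r - 1)*(r + 1)*(r + 3)*(r + 3)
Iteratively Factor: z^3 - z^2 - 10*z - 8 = (z + 2)*(z^2 - 3*z - 4) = (z - 4)*(z + 2)*(z + 1)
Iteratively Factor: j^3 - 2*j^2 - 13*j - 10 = (j + 1)*(j^2 - 3*j - 10) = (j + 1)*(j + 2)*(j - 5)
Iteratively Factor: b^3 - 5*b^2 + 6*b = (b - 3)*(b^2 - 2*b) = b*(b - 3)*(b - 2)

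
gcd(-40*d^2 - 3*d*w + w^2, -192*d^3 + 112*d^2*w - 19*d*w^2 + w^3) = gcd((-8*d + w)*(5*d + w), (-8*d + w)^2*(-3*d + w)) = -8*d + w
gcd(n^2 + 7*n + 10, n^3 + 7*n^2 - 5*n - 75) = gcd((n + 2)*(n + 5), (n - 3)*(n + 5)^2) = n + 5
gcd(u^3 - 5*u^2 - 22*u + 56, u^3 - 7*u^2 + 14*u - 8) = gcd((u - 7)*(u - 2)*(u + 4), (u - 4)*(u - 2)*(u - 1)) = u - 2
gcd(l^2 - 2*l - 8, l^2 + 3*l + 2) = l + 2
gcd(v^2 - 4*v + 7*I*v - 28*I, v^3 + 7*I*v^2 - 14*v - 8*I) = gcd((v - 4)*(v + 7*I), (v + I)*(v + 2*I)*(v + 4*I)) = 1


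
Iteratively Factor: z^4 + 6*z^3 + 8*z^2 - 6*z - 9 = (z - 1)*(z^3 + 7*z^2 + 15*z + 9) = (z - 1)*(z + 1)*(z^2 + 6*z + 9) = (z - 1)*(z + 1)*(z + 3)*(z + 3)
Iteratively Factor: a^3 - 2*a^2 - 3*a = (a - 3)*(a^2 + a) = (a - 3)*(a + 1)*(a)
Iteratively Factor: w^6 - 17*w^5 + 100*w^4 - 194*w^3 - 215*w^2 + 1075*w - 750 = (w - 5)*(w^5 - 12*w^4 + 40*w^3 + 6*w^2 - 185*w + 150) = (w - 5)^2*(w^4 - 7*w^3 + 5*w^2 + 31*w - 30) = (w - 5)^2*(w + 2)*(w^3 - 9*w^2 + 23*w - 15) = (w - 5)^2*(w - 1)*(w + 2)*(w^2 - 8*w + 15) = (w - 5)^2*(w - 3)*(w - 1)*(w + 2)*(w - 5)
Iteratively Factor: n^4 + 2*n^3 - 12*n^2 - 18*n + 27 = (n - 1)*(n^3 + 3*n^2 - 9*n - 27) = (n - 1)*(n + 3)*(n^2 - 9) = (n - 3)*(n - 1)*(n + 3)*(n + 3)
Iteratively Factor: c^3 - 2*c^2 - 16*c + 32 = (c - 4)*(c^2 + 2*c - 8) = (c - 4)*(c - 2)*(c + 4)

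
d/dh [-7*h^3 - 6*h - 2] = -21*h^2 - 6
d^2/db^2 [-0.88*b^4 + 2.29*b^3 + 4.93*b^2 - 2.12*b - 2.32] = -10.56*b^2 + 13.74*b + 9.86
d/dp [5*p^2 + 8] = 10*p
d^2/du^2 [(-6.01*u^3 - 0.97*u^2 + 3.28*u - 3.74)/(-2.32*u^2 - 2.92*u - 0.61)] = (-5.6843418860808e-14*u^5 - 1.70530256582424e-13*u^4 + 37.0257439999999*u^3 + 176.774664*u^2 + 193.286598*u + 65.598322)/(12.487168*u^6 + 47.149824*u^5 + 69.193536*u^4 + 49.691392*u^3 + 18.193128*u^2 + 3.259596*u + 0.226981)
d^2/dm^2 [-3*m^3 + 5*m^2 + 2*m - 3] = 10 - 18*m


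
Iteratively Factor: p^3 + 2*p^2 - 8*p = (p + 4)*(p^2 - 2*p) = (p - 2)*(p + 4)*(p)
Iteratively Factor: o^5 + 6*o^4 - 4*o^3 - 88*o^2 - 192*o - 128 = (o + 2)*(o^4 + 4*o^3 - 12*o^2 - 64*o - 64) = (o + 2)*(o + 4)*(o^3 - 12*o - 16) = (o + 2)^2*(o + 4)*(o^2 - 2*o - 8) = (o - 4)*(o + 2)^2*(o + 4)*(o + 2)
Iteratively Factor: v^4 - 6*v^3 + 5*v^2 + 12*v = (v)*(v^3 - 6*v^2 + 5*v + 12) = v*(v - 3)*(v^2 - 3*v - 4) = v*(v - 3)*(v + 1)*(v - 4)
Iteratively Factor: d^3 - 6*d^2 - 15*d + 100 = (d - 5)*(d^2 - d - 20) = (d - 5)^2*(d + 4)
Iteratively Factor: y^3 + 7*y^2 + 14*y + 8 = (y + 2)*(y^2 + 5*y + 4) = (y + 2)*(y + 4)*(y + 1)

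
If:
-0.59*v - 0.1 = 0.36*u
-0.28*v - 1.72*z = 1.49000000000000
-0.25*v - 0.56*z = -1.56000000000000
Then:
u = -21.38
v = 12.88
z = -2.96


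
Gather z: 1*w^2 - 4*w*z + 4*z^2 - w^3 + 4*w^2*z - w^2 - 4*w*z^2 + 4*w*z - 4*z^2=-w^3 + 4*w^2*z - 4*w*z^2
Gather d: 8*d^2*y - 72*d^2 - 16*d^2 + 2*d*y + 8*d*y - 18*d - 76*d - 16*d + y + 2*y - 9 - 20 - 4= d^2*(8*y - 88) + d*(10*y - 110) + 3*y - 33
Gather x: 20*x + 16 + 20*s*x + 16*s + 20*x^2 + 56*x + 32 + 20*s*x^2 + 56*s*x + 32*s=48*s + x^2*(20*s + 20) + x*(76*s + 76) + 48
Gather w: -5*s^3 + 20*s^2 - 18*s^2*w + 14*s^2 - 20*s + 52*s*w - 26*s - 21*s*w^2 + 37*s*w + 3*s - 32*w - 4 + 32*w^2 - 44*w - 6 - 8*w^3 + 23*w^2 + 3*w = -5*s^3 + 34*s^2 - 43*s - 8*w^3 + w^2*(55 - 21*s) + w*(-18*s^2 + 89*s - 73) - 10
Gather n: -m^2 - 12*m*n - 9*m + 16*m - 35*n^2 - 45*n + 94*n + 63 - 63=-m^2 + 7*m - 35*n^2 + n*(49 - 12*m)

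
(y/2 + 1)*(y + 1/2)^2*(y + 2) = y^4/2 + 5*y^3/2 + 33*y^2/8 + 5*y/2 + 1/2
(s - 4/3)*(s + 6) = s^2 + 14*s/3 - 8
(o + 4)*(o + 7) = o^2 + 11*o + 28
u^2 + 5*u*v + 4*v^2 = (u + v)*(u + 4*v)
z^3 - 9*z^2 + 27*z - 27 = (z - 3)^3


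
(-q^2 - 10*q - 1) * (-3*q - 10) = 3*q^3 + 40*q^2 + 103*q + 10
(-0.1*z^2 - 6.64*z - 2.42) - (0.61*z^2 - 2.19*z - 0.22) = -0.71*z^2 - 4.45*z - 2.2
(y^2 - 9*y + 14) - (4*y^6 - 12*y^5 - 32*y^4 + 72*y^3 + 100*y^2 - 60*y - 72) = -4*y^6 + 12*y^5 + 32*y^4 - 72*y^3 - 99*y^2 + 51*y + 86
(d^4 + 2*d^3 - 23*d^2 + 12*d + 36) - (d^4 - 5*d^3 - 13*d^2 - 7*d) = 7*d^3 - 10*d^2 + 19*d + 36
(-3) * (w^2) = -3*w^2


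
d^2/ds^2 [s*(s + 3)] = 2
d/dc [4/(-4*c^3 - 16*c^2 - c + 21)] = 4*(12*c^2 + 32*c + 1)/(4*c^3 + 16*c^2 + c - 21)^2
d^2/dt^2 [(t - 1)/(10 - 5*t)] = -2/(5*(t - 2)^3)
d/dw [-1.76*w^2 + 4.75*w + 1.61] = 4.75 - 3.52*w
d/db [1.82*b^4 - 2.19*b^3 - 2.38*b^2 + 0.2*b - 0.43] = 7.28*b^3 - 6.57*b^2 - 4.76*b + 0.2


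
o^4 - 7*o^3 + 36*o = o*(o - 6)*(o - 3)*(o + 2)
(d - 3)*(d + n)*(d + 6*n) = d^3 + 7*d^2*n - 3*d^2 + 6*d*n^2 - 21*d*n - 18*n^2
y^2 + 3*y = y*(y + 3)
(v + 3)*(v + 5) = v^2 + 8*v + 15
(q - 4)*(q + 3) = q^2 - q - 12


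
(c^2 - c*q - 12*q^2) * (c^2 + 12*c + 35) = c^4 - c^3*q + 12*c^3 - 12*c^2*q^2 - 12*c^2*q + 35*c^2 - 144*c*q^2 - 35*c*q - 420*q^2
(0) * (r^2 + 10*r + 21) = 0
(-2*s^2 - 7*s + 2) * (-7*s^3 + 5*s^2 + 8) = 14*s^5 + 39*s^4 - 49*s^3 - 6*s^2 - 56*s + 16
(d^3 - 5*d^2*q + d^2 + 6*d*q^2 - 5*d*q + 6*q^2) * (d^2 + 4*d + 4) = d^5 - 5*d^4*q + 5*d^4 + 6*d^3*q^2 - 25*d^3*q + 8*d^3 + 30*d^2*q^2 - 40*d^2*q + 4*d^2 + 48*d*q^2 - 20*d*q + 24*q^2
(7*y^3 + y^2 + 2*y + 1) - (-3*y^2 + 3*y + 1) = 7*y^3 + 4*y^2 - y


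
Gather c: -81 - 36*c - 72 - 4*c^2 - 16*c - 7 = -4*c^2 - 52*c - 160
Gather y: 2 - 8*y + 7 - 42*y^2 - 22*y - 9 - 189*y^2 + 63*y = -231*y^2 + 33*y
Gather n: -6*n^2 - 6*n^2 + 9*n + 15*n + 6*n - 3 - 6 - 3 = -12*n^2 + 30*n - 12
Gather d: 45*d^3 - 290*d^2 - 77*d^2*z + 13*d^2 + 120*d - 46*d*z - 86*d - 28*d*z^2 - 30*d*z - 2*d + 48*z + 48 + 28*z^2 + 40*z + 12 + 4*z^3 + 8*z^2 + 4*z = 45*d^3 + d^2*(-77*z - 277) + d*(-28*z^2 - 76*z + 32) + 4*z^3 + 36*z^2 + 92*z + 60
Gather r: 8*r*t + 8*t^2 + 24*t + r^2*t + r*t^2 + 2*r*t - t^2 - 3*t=r^2*t + r*(t^2 + 10*t) + 7*t^2 + 21*t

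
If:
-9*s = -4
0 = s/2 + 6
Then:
No Solution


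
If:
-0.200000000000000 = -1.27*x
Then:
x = 0.16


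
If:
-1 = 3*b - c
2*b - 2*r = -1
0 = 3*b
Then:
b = 0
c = 1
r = 1/2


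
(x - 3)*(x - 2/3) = x^2 - 11*x/3 + 2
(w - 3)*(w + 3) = w^2 - 9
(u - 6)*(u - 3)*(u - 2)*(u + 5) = u^4 - 6*u^3 - 19*u^2 + 144*u - 180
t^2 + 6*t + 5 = (t + 1)*(t + 5)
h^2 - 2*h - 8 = (h - 4)*(h + 2)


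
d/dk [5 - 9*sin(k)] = -9*cos(k)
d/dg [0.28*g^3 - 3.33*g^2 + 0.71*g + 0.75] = 0.84*g^2 - 6.66*g + 0.71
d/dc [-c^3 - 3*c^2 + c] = -3*c^2 - 6*c + 1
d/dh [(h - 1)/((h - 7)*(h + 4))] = (-h^2 + 2*h - 31)/(h^4 - 6*h^3 - 47*h^2 + 168*h + 784)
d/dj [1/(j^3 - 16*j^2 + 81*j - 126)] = (-3*j^2 + 32*j - 81)/(j^3 - 16*j^2 + 81*j - 126)^2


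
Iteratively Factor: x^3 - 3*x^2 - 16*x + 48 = (x - 3)*(x^2 - 16) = (x - 4)*(x - 3)*(x + 4)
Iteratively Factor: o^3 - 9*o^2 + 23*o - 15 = (o - 5)*(o^2 - 4*o + 3) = (o - 5)*(o - 3)*(o - 1)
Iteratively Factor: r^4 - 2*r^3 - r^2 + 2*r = (r - 2)*(r^3 - r) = (r - 2)*(r + 1)*(r^2 - r) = r*(r - 2)*(r + 1)*(r - 1)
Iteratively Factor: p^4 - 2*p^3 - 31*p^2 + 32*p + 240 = (p - 5)*(p^3 + 3*p^2 - 16*p - 48) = (p - 5)*(p + 3)*(p^2 - 16) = (p - 5)*(p + 3)*(p + 4)*(p - 4)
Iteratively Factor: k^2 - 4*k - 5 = (k - 5)*(k + 1)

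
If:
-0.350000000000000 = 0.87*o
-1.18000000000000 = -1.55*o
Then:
No Solution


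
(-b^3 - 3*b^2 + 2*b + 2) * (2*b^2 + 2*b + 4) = -2*b^5 - 8*b^4 - 6*b^3 - 4*b^2 + 12*b + 8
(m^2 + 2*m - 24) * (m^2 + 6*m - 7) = m^4 + 8*m^3 - 19*m^2 - 158*m + 168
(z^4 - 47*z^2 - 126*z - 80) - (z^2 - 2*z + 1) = z^4 - 48*z^2 - 124*z - 81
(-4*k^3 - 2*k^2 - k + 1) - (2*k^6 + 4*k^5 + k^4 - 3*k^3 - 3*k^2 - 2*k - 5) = -2*k^6 - 4*k^5 - k^4 - k^3 + k^2 + k + 6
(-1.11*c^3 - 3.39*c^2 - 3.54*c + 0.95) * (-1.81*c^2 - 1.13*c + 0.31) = 2.0091*c^5 + 7.3902*c^4 + 9.894*c^3 + 1.2298*c^2 - 2.1709*c + 0.2945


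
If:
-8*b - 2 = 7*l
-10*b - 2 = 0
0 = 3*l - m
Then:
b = -1/5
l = -2/35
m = -6/35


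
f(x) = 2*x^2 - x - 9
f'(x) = 4*x - 1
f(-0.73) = -7.20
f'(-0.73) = -3.92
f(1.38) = -6.57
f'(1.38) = 4.52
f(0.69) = -8.74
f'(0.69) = 1.76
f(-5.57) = 58.62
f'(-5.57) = -23.28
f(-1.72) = -1.36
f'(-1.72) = -7.88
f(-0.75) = -7.12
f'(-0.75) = -4.00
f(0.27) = -9.12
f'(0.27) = 0.08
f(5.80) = 52.48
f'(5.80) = 22.20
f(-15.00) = 456.00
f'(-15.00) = -61.00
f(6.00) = 57.00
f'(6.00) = 23.00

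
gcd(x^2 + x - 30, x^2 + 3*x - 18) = x + 6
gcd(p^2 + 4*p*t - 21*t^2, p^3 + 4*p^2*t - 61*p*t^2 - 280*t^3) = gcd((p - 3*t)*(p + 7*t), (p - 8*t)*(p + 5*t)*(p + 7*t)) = p + 7*t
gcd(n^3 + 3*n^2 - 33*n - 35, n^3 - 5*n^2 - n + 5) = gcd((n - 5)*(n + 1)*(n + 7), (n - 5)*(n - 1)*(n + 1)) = n^2 - 4*n - 5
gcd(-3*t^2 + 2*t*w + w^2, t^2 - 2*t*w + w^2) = t - w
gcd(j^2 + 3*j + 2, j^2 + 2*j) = j + 2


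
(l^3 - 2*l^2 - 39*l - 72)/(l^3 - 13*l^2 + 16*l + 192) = (l + 3)/(l - 8)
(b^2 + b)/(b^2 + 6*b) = (b + 1)/(b + 6)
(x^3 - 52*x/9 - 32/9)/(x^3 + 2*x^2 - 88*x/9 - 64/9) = (x + 2)/(x + 4)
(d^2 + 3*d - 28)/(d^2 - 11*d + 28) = (d + 7)/(d - 7)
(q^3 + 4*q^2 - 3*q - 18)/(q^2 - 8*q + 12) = (q^2 + 6*q + 9)/(q - 6)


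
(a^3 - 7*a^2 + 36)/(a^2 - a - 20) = (-a^3 + 7*a^2 - 36)/(-a^2 + a + 20)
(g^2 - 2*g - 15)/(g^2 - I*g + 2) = (g^2 - 2*g - 15)/(g^2 - I*g + 2)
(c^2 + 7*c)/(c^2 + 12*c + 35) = c/(c + 5)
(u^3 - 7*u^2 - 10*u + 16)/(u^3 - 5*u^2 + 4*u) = (u^2 - 6*u - 16)/(u*(u - 4))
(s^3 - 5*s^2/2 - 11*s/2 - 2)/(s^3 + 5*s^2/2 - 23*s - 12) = (s + 1)/(s + 6)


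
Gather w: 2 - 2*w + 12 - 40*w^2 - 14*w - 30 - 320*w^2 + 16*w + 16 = -360*w^2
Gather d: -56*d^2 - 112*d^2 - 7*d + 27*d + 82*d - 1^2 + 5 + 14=-168*d^2 + 102*d + 18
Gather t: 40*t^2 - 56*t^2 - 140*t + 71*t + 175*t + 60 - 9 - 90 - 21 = -16*t^2 + 106*t - 60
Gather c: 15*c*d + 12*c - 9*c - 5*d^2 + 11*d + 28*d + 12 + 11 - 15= c*(15*d + 3) - 5*d^2 + 39*d + 8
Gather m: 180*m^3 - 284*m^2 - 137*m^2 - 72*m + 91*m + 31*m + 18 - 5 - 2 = 180*m^3 - 421*m^2 + 50*m + 11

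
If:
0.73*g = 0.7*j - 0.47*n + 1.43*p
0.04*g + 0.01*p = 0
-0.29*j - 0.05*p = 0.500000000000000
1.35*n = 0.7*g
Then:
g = -0.19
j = -1.86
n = -0.10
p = 0.78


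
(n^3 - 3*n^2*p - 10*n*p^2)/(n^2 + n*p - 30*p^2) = n*(n + 2*p)/(n + 6*p)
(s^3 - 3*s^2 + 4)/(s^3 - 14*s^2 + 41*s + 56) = (s^2 - 4*s + 4)/(s^2 - 15*s + 56)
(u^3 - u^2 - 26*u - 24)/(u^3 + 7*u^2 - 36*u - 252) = (u^2 + 5*u + 4)/(u^2 + 13*u + 42)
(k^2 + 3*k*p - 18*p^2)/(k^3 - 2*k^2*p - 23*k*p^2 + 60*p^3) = (-k - 6*p)/(-k^2 - k*p + 20*p^2)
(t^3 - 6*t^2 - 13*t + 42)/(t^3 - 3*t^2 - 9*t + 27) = (t^2 - 9*t + 14)/(t^2 - 6*t + 9)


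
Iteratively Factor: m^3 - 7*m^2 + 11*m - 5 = (m - 1)*(m^2 - 6*m + 5) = (m - 1)^2*(m - 5)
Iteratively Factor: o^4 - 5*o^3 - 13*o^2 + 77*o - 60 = (o - 5)*(o^3 - 13*o + 12) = (o - 5)*(o + 4)*(o^2 - 4*o + 3) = (o - 5)*(o - 1)*(o + 4)*(o - 3)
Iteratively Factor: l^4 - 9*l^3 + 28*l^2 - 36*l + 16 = (l - 2)*(l^3 - 7*l^2 + 14*l - 8) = (l - 4)*(l - 2)*(l^2 - 3*l + 2) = (l - 4)*(l - 2)*(l - 1)*(l - 2)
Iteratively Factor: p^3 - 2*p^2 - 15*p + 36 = (p + 4)*(p^2 - 6*p + 9) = (p - 3)*(p + 4)*(p - 3)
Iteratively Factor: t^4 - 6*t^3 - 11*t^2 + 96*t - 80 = (t - 1)*(t^3 - 5*t^2 - 16*t + 80) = (t - 5)*(t - 1)*(t^2 - 16) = (t - 5)*(t - 4)*(t - 1)*(t + 4)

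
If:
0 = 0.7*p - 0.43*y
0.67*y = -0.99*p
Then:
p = 0.00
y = 0.00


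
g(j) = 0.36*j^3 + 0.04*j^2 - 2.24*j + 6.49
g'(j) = 1.08*j^2 + 0.08*j - 2.24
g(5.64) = 59.71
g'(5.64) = 32.57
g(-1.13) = 8.55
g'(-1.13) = -0.95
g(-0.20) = 6.94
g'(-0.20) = -2.21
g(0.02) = 6.45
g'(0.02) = -2.24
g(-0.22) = 6.98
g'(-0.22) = -2.21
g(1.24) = 4.46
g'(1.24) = -0.48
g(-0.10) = 6.71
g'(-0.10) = -2.24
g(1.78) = 4.66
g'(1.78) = 1.32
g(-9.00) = -232.55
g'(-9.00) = 84.52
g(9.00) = 252.01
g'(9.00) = 85.96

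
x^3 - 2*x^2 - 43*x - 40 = (x - 8)*(x + 1)*(x + 5)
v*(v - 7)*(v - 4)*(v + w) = v^4 + v^3*w - 11*v^3 - 11*v^2*w + 28*v^2 + 28*v*w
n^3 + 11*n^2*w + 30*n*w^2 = n*(n + 5*w)*(n + 6*w)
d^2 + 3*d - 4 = (d - 1)*(d + 4)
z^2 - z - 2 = (z - 2)*(z + 1)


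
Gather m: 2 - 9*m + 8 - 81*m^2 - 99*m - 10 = -81*m^2 - 108*m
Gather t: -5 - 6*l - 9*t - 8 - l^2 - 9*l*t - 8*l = -l^2 - 14*l + t*(-9*l - 9) - 13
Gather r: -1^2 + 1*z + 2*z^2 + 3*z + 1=2*z^2 + 4*z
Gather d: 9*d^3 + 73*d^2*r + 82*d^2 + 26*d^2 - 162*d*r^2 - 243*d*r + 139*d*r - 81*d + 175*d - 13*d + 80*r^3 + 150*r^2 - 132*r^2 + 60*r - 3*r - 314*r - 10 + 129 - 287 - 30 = 9*d^3 + d^2*(73*r + 108) + d*(-162*r^2 - 104*r + 81) + 80*r^3 + 18*r^2 - 257*r - 198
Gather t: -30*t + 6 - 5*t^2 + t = -5*t^2 - 29*t + 6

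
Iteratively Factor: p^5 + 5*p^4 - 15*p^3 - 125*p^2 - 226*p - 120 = (p + 1)*(p^4 + 4*p^3 - 19*p^2 - 106*p - 120) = (p + 1)*(p + 2)*(p^3 + 2*p^2 - 23*p - 60) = (p + 1)*(p + 2)*(p + 4)*(p^2 - 2*p - 15) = (p + 1)*(p + 2)*(p + 3)*(p + 4)*(p - 5)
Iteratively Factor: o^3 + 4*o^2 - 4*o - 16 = (o + 4)*(o^2 - 4) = (o - 2)*(o + 4)*(o + 2)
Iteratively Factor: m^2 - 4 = (m + 2)*(m - 2)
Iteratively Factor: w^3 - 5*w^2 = (w - 5)*(w^2) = w*(w - 5)*(w)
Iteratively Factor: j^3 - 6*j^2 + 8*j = (j - 2)*(j^2 - 4*j) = (j - 4)*(j - 2)*(j)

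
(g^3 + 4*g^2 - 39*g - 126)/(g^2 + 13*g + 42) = (g^2 - 3*g - 18)/(g + 6)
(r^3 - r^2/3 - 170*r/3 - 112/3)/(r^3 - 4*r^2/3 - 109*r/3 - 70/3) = (r^2 - r - 56)/(r^2 - 2*r - 35)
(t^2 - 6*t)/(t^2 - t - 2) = t*(6 - t)/(-t^2 + t + 2)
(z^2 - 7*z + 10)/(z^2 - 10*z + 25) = (z - 2)/(z - 5)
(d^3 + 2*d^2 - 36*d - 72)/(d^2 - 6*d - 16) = (d^2 - 36)/(d - 8)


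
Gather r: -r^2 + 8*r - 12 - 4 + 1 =-r^2 + 8*r - 15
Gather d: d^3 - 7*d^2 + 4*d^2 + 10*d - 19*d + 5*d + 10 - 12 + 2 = d^3 - 3*d^2 - 4*d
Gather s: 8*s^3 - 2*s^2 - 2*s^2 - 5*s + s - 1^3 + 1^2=8*s^3 - 4*s^2 - 4*s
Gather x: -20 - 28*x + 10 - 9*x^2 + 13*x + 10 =-9*x^2 - 15*x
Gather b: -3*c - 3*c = -6*c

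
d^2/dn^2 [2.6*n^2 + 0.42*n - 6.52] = 5.20000000000000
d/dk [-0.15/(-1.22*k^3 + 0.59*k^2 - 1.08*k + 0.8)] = (-0.549*k^2 + 0.177*k - 0.162)/(1.22*k^3 - 0.59*k^2 + 1.08*k - 0.8)^2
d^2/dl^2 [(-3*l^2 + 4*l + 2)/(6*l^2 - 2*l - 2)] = (27*l^3 + 27*l^2 + 18*l + 1)/(27*l^6 - 27*l^5 - 18*l^4 + 17*l^3 + 6*l^2 - 3*l - 1)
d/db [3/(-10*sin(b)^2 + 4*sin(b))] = 3*(5/tan(b) - cos(b)/sin(b)^2)/(5*sin(b) - 2)^2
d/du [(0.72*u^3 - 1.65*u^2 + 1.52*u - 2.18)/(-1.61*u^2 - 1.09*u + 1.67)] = (-1.1592*u^4 - 1.5696*u^3 + 7.8529*u^2 - 12.5306*u + 0.162199999999999)/(2.5921*u^4 + 3.5098*u^3 - 4.1893*u^2 - 3.6406*u + 2.7889)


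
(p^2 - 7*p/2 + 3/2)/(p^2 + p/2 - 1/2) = (p - 3)/(p + 1)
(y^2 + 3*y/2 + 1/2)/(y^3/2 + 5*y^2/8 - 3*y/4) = 4*(2*y^2 + 3*y + 1)/(y*(4*y^2 + 5*y - 6))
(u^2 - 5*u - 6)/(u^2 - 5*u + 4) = (u^2 - 5*u - 6)/(u^2 - 5*u + 4)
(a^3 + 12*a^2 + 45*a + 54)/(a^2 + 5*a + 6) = (a^2 + 9*a + 18)/(a + 2)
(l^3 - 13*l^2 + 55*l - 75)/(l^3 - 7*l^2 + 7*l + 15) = (l - 5)/(l + 1)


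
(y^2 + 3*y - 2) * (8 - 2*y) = -2*y^3 + 2*y^2 + 28*y - 16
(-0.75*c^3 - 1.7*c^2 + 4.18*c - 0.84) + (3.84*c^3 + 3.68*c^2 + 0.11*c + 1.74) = 3.09*c^3 + 1.98*c^2 + 4.29*c + 0.9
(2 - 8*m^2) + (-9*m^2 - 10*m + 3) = -17*m^2 - 10*m + 5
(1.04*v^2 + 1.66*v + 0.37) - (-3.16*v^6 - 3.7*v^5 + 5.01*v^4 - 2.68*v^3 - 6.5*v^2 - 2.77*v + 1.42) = 3.16*v^6 + 3.7*v^5 - 5.01*v^4 + 2.68*v^3 + 7.54*v^2 + 4.43*v - 1.05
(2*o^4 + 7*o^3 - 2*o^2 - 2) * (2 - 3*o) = -6*o^5 - 17*o^4 + 20*o^3 - 4*o^2 + 6*o - 4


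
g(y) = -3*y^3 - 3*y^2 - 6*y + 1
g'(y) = -9*y^2 - 6*y - 6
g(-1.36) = 11.16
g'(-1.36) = -14.49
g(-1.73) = 17.93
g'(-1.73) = -22.56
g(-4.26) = 204.04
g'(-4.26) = -143.77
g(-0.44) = 3.31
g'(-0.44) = -5.10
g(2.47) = -77.33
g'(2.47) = -75.73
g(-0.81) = 5.49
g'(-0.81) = -7.04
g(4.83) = -436.00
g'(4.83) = -244.94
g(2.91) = -115.79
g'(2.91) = -99.67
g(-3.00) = 73.00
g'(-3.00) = -69.00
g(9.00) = -2483.00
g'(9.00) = -789.00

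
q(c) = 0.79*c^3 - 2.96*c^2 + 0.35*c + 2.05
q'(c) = 2.37*c^2 - 5.92*c + 0.35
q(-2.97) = -45.80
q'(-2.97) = 38.84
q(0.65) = 1.24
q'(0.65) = -2.50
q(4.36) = 12.78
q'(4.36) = 19.59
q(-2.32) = -24.56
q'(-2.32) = 26.84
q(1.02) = 0.17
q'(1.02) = -3.22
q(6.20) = 78.72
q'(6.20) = 54.75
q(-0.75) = -0.21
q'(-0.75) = 6.12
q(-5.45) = -215.66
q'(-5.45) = 103.01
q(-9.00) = -816.77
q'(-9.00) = 245.60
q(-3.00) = -46.97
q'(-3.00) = 39.44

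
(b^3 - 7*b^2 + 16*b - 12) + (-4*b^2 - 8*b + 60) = b^3 - 11*b^2 + 8*b + 48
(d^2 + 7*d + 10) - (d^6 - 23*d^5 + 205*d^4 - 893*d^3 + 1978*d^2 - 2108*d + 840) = -d^6 + 23*d^5 - 205*d^4 + 893*d^3 - 1977*d^2 + 2115*d - 830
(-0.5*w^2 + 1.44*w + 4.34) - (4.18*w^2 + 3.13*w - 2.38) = -4.68*w^2 - 1.69*w + 6.72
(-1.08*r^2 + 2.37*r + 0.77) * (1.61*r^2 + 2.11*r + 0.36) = -1.7388*r^4 + 1.5369*r^3 + 5.8516*r^2 + 2.4779*r + 0.2772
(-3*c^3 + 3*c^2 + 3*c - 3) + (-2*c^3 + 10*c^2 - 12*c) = -5*c^3 + 13*c^2 - 9*c - 3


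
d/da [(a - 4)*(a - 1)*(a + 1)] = 3*a^2 - 8*a - 1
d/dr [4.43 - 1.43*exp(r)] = -1.43*exp(r)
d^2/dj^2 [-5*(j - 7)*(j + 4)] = -10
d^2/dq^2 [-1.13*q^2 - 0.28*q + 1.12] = -2.26000000000000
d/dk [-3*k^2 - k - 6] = -6*k - 1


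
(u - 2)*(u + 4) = u^2 + 2*u - 8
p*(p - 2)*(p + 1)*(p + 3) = p^4 + 2*p^3 - 5*p^2 - 6*p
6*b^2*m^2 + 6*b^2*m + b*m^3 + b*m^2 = m*(6*b + m)*(b*m + b)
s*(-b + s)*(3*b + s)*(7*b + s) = -21*b^3*s + 11*b^2*s^2 + 9*b*s^3 + s^4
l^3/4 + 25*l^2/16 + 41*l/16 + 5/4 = (l/4 + 1/4)*(l + 5/4)*(l + 4)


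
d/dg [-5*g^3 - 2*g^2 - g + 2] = -15*g^2 - 4*g - 1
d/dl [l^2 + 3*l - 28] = 2*l + 3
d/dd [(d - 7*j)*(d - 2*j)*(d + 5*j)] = 3*d^2 - 8*d*j - 31*j^2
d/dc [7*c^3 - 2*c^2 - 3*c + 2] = 21*c^2 - 4*c - 3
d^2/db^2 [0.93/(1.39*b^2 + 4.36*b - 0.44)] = (-3.593706*b^2 - 11.272344*b + 0.93*(2.78*b + 4.36)*(5.56*b + 8.72) + 1.137576)/(1.39*b^2 + 4.36*b - 0.44)^3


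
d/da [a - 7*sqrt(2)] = 1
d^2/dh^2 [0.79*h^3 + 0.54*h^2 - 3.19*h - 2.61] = 4.74*h + 1.08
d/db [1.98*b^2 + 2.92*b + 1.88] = 3.96*b + 2.92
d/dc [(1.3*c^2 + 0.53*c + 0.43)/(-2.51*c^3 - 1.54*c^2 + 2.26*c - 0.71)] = (3.263*c^4 + 2.6606*c^3 + 6.9921*c^2 - 0.5216*c - 1.3481)/(6.3001*c^6 + 7.7308*c^5 - 8.9736*c^4 - 3.3966*c^3 + 7.2944*c^2 - 3.2092*c + 0.5041)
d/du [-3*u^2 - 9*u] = -6*u - 9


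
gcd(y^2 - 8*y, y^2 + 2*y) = y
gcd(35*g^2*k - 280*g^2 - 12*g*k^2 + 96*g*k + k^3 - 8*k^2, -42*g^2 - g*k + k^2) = 7*g - k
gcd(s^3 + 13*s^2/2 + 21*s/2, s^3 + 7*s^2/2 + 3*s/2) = s^2 + 3*s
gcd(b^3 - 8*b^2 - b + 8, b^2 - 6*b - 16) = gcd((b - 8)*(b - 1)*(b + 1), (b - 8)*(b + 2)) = b - 8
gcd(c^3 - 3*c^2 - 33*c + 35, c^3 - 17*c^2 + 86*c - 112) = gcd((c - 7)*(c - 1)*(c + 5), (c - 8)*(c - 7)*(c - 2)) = c - 7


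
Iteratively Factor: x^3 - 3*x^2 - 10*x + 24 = (x - 4)*(x^2 + x - 6) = (x - 4)*(x - 2)*(x + 3)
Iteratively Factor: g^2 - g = (g)*(g - 1)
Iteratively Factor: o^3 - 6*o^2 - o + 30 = (o - 5)*(o^2 - o - 6) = (o - 5)*(o + 2)*(o - 3)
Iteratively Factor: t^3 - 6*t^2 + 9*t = (t)*(t^2 - 6*t + 9) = t*(t - 3)*(t - 3)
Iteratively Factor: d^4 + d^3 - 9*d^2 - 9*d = (d + 1)*(d^3 - 9*d) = d*(d + 1)*(d^2 - 9) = d*(d - 3)*(d + 1)*(d + 3)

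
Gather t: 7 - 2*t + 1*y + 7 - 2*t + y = -4*t + 2*y + 14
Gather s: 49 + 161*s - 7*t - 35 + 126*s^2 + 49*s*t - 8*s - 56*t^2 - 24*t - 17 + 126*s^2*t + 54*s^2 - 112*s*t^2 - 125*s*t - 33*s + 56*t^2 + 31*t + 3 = s^2*(126*t + 180) + s*(-112*t^2 - 76*t + 120)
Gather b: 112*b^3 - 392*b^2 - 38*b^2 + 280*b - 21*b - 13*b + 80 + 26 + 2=112*b^3 - 430*b^2 + 246*b + 108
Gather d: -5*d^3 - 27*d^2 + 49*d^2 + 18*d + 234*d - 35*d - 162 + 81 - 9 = -5*d^3 + 22*d^2 + 217*d - 90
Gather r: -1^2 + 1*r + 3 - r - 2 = 0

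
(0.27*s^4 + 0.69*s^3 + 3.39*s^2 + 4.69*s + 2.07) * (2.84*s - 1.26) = 0.7668*s^5 + 1.6194*s^4 + 8.7582*s^3 + 9.0482*s^2 - 0.0306000000000015*s - 2.6082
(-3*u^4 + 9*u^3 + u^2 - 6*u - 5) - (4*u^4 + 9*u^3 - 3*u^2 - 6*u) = -7*u^4 + 4*u^2 - 5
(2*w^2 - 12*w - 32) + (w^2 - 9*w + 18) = 3*w^2 - 21*w - 14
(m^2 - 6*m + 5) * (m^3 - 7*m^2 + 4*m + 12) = m^5 - 13*m^4 + 51*m^3 - 47*m^2 - 52*m + 60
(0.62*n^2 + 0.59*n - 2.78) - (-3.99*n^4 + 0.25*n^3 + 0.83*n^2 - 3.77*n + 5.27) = 3.99*n^4 - 0.25*n^3 - 0.21*n^2 + 4.36*n - 8.05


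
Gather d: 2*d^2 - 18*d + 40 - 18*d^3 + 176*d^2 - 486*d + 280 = -18*d^3 + 178*d^2 - 504*d + 320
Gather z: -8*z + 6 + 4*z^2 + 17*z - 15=4*z^2 + 9*z - 9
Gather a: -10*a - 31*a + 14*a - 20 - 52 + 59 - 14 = -27*a - 27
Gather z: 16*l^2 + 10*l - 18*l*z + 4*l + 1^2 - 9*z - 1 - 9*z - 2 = 16*l^2 + 14*l + z*(-18*l - 18) - 2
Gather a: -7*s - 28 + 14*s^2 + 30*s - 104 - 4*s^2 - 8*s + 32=10*s^2 + 15*s - 100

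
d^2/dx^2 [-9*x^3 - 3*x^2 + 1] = -54*x - 6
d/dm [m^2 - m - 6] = 2*m - 1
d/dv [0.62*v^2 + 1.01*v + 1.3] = 1.24*v + 1.01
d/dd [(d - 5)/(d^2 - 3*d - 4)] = (-d^2 + 10*d - 19)/(d^4 - 6*d^3 + d^2 + 24*d + 16)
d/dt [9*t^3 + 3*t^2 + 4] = 3*t*(9*t + 2)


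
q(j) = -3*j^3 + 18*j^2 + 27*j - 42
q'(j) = -9*j^2 + 36*j + 27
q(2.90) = 114.51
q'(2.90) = 55.71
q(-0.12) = -44.98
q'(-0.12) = 22.55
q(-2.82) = 92.28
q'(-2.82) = -146.09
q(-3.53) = 218.95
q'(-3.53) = -212.23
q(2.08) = 65.04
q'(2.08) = 62.94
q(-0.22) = -47.04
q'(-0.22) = 18.64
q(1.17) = 9.43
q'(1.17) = 56.80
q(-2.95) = 112.01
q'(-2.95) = -157.52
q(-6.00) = 1092.00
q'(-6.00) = -513.00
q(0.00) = -42.00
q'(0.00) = 27.00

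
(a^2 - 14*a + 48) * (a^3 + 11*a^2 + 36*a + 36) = a^5 - 3*a^4 - 70*a^3 + 60*a^2 + 1224*a + 1728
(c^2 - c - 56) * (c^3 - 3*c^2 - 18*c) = c^5 - 4*c^4 - 71*c^3 + 186*c^2 + 1008*c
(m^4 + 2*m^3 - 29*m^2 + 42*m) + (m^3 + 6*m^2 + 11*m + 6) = m^4 + 3*m^3 - 23*m^2 + 53*m + 6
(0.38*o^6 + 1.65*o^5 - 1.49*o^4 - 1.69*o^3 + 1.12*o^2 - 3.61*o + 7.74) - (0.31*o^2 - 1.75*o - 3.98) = 0.38*o^6 + 1.65*o^5 - 1.49*o^4 - 1.69*o^3 + 0.81*o^2 - 1.86*o + 11.72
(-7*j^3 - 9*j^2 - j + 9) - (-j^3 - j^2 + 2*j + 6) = -6*j^3 - 8*j^2 - 3*j + 3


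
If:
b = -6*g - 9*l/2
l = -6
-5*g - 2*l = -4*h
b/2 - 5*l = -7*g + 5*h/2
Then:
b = 2637/7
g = -408/7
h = -531/7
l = -6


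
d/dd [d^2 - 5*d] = 2*d - 5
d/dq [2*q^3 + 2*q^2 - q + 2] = 6*q^2 + 4*q - 1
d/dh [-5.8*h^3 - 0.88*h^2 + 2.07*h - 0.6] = -17.4*h^2 - 1.76*h + 2.07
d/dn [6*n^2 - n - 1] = 12*n - 1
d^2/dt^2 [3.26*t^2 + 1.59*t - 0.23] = 6.52000000000000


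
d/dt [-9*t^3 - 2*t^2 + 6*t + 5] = -27*t^2 - 4*t + 6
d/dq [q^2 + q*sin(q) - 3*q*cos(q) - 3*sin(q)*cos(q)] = 3*q*sin(q) + q*cos(q) + 2*q + sin(q) - 3*cos(q) - 3*cos(2*q)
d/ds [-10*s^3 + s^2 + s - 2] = -30*s^2 + 2*s + 1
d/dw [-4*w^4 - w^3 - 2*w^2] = w*(-16*w^2 - 3*w - 4)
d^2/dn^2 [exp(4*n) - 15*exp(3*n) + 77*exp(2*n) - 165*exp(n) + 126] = (16*exp(3*n) - 135*exp(2*n) + 308*exp(n) - 165)*exp(n)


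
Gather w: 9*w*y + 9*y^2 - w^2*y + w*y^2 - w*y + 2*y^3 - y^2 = -w^2*y + w*(y^2 + 8*y) + 2*y^3 + 8*y^2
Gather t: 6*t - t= 5*t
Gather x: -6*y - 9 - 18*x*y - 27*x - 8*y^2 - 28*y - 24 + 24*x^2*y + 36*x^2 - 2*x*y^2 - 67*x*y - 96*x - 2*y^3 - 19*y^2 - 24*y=x^2*(24*y + 36) + x*(-2*y^2 - 85*y - 123) - 2*y^3 - 27*y^2 - 58*y - 33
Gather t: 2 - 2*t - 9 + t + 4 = -t - 3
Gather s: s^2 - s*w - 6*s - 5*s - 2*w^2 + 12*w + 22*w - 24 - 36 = s^2 + s*(-w - 11) - 2*w^2 + 34*w - 60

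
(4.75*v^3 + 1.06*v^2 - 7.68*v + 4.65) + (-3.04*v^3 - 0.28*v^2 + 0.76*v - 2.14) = 1.71*v^3 + 0.78*v^2 - 6.92*v + 2.51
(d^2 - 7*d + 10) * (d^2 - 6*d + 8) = d^4 - 13*d^3 + 60*d^2 - 116*d + 80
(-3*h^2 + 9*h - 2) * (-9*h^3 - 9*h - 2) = 27*h^5 - 81*h^4 + 45*h^3 - 75*h^2 + 4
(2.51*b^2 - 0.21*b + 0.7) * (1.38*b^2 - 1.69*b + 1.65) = 3.4638*b^4 - 4.5317*b^3 + 5.4624*b^2 - 1.5295*b + 1.155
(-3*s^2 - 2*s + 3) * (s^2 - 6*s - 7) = -3*s^4 + 16*s^3 + 36*s^2 - 4*s - 21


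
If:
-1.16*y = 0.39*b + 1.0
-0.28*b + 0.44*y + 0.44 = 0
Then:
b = 0.14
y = -0.91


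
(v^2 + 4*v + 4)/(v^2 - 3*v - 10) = (v + 2)/(v - 5)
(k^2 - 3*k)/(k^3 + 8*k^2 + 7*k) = (k - 3)/(k^2 + 8*k + 7)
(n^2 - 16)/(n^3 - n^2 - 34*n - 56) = (n - 4)/(n^2 - 5*n - 14)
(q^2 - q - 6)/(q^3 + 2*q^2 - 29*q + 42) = (q + 2)/(q^2 + 5*q - 14)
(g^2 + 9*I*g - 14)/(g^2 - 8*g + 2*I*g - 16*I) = (g + 7*I)/(g - 8)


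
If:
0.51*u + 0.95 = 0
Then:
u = -1.86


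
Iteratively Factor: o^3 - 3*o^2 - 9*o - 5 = (o - 5)*(o^2 + 2*o + 1) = (o - 5)*(o + 1)*(o + 1)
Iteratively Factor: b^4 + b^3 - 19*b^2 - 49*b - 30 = (b + 2)*(b^3 - b^2 - 17*b - 15) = (b - 5)*(b + 2)*(b^2 + 4*b + 3) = (b - 5)*(b + 2)*(b + 3)*(b + 1)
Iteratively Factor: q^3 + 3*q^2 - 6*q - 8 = (q + 1)*(q^2 + 2*q - 8) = (q - 2)*(q + 1)*(q + 4)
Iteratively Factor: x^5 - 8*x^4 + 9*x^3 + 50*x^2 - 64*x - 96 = (x - 3)*(x^4 - 5*x^3 - 6*x^2 + 32*x + 32) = (x - 3)*(x + 1)*(x^3 - 6*x^2 + 32) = (x - 4)*(x - 3)*(x + 1)*(x^2 - 2*x - 8) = (x - 4)^2*(x - 3)*(x + 1)*(x + 2)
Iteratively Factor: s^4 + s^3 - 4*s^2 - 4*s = (s + 1)*(s^3 - 4*s) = (s + 1)*(s + 2)*(s^2 - 2*s) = (s - 2)*(s + 1)*(s + 2)*(s)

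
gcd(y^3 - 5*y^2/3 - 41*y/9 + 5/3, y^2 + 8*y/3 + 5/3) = y + 5/3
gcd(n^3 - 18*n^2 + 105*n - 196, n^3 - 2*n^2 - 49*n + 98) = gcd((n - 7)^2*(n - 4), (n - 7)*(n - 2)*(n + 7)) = n - 7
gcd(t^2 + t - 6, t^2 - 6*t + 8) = t - 2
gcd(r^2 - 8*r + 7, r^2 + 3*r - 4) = r - 1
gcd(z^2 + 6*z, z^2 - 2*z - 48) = z + 6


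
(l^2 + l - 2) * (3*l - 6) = 3*l^3 - 3*l^2 - 12*l + 12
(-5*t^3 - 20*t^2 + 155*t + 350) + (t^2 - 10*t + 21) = -5*t^3 - 19*t^2 + 145*t + 371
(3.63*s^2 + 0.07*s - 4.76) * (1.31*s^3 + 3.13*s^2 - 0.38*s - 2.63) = 4.7553*s^5 + 11.4536*s^4 - 7.3959*s^3 - 24.4723*s^2 + 1.6247*s + 12.5188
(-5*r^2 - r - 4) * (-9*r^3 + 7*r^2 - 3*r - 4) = 45*r^5 - 26*r^4 + 44*r^3 - 5*r^2 + 16*r + 16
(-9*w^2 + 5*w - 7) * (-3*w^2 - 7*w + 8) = 27*w^4 + 48*w^3 - 86*w^2 + 89*w - 56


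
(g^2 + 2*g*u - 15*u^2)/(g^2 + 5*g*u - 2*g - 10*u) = (g - 3*u)/(g - 2)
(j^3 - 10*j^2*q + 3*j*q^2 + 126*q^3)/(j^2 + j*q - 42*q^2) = (j^2 - 4*j*q - 21*q^2)/(j + 7*q)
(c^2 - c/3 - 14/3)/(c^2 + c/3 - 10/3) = (3*c - 7)/(3*c - 5)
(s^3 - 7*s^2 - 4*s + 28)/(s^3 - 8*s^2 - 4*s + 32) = (s - 7)/(s - 8)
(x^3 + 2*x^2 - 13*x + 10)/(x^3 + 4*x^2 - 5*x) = (x - 2)/x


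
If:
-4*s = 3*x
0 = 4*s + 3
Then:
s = -3/4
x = 1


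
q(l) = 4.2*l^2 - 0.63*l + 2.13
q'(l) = 8.4*l - 0.63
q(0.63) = 3.40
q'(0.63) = 4.66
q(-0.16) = 2.34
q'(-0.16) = -1.97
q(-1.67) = 14.90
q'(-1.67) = -14.66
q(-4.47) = 88.87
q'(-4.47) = -38.18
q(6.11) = 155.08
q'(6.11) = 50.69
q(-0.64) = 4.25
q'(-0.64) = -6.01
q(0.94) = 5.25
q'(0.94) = 7.27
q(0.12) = 2.11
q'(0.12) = 0.38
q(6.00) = 149.55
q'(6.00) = 49.77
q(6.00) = 149.55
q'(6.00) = 49.77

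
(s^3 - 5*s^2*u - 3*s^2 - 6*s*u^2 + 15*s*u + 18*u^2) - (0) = s^3 - 5*s^2*u - 3*s^2 - 6*s*u^2 + 15*s*u + 18*u^2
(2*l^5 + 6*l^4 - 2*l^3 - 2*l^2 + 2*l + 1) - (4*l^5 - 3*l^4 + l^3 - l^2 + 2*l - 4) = -2*l^5 + 9*l^4 - 3*l^3 - l^2 + 5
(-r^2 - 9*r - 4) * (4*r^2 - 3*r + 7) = -4*r^4 - 33*r^3 + 4*r^2 - 51*r - 28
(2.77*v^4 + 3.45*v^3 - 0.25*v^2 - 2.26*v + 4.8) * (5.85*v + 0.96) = 16.2045*v^5 + 22.8417*v^4 + 1.8495*v^3 - 13.461*v^2 + 25.9104*v + 4.608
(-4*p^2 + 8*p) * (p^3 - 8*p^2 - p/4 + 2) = -4*p^5 + 40*p^4 - 63*p^3 - 10*p^2 + 16*p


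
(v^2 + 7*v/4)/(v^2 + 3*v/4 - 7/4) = v/(v - 1)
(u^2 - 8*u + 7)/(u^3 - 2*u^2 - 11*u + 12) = (u - 7)/(u^2 - u - 12)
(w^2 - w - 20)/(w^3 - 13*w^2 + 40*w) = (w + 4)/(w*(w - 8))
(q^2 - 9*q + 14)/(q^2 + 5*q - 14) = (q - 7)/(q + 7)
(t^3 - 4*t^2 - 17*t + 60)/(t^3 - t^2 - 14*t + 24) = (t - 5)/(t - 2)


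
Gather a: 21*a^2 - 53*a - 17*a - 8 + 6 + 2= 21*a^2 - 70*a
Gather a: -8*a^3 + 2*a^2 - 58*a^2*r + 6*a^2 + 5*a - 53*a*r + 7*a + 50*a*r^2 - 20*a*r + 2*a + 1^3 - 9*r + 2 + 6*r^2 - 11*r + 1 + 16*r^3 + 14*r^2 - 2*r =-8*a^3 + a^2*(8 - 58*r) + a*(50*r^2 - 73*r + 14) + 16*r^3 + 20*r^2 - 22*r + 4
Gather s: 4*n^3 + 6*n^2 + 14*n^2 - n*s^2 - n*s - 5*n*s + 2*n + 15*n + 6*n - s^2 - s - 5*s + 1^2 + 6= 4*n^3 + 20*n^2 + 23*n + s^2*(-n - 1) + s*(-6*n - 6) + 7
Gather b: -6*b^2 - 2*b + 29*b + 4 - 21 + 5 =-6*b^2 + 27*b - 12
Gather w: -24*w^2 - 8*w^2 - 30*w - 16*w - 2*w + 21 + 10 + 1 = -32*w^2 - 48*w + 32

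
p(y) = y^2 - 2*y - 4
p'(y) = 2*y - 2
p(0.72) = -4.92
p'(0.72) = -0.56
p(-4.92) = 30.05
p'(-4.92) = -11.84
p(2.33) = -3.23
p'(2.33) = 2.66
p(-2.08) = 4.49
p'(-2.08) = -6.16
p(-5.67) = 39.49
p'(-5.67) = -13.34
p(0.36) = -4.59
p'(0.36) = -1.28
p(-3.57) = 15.88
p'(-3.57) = -9.14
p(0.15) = -4.28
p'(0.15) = -1.70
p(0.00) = -4.00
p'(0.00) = -2.00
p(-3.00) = 11.00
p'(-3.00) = -8.00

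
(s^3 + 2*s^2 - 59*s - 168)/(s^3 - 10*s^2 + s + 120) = (s + 7)/(s - 5)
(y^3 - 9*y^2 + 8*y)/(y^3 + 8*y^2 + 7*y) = (y^2 - 9*y + 8)/(y^2 + 8*y + 7)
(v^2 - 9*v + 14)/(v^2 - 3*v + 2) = (v - 7)/(v - 1)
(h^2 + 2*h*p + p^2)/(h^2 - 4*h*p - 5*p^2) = (-h - p)/(-h + 5*p)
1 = 1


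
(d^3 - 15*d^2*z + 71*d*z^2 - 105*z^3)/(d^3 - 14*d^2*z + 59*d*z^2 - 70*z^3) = (-d + 3*z)/(-d + 2*z)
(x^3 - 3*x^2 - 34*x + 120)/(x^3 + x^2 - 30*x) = (x - 4)/x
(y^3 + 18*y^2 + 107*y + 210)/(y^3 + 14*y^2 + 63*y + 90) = (y + 7)/(y + 3)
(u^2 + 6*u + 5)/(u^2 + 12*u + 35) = (u + 1)/(u + 7)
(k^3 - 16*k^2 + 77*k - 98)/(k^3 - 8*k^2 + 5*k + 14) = (k - 7)/(k + 1)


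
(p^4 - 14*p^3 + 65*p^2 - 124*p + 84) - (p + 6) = p^4 - 14*p^3 + 65*p^2 - 125*p + 78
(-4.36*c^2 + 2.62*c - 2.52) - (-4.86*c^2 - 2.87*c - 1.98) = 0.5*c^2 + 5.49*c - 0.54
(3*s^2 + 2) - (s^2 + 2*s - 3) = 2*s^2 - 2*s + 5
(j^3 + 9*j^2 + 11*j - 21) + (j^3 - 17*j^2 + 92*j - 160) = 2*j^3 - 8*j^2 + 103*j - 181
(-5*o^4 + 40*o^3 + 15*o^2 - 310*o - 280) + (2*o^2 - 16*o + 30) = -5*o^4 + 40*o^3 + 17*o^2 - 326*o - 250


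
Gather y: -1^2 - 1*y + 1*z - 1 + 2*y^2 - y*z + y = 2*y^2 - y*z + z - 2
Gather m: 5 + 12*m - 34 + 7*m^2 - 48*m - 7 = 7*m^2 - 36*m - 36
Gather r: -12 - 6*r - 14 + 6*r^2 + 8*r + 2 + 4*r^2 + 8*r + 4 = 10*r^2 + 10*r - 20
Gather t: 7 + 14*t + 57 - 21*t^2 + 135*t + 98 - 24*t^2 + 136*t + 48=-45*t^2 + 285*t + 210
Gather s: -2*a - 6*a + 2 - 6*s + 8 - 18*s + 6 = -8*a - 24*s + 16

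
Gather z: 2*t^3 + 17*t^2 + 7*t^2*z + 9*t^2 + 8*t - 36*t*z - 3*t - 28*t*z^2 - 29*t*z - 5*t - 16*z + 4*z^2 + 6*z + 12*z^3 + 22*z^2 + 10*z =2*t^3 + 26*t^2 + 12*z^3 + z^2*(26 - 28*t) + z*(7*t^2 - 65*t)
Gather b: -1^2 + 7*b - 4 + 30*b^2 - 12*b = 30*b^2 - 5*b - 5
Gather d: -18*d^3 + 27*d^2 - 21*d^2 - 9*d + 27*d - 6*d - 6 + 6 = -18*d^3 + 6*d^2 + 12*d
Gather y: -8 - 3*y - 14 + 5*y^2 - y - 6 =5*y^2 - 4*y - 28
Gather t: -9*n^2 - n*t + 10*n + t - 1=-9*n^2 + 10*n + t*(1 - n) - 1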